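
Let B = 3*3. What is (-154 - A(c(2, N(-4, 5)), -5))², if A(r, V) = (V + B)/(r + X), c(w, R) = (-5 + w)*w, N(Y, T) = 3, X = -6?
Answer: 212521/9 ≈ 23613.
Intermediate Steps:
c(w, R) = w*(-5 + w)
B = 9
A(r, V) = (9 + V)/(-6 + r) (A(r, V) = (V + 9)/(r - 6) = (9 + V)/(-6 + r))
(-154 - A(c(2, N(-4, 5)), -5))² = (-154 - (9 - 5)/(-6 + 2*(-5 + 2)))² = (-154 - 4/(-6 + 2*(-3)))² = (-154 - 4/(-6 - 6))² = (-154 - 4/(-12))² = (-154 - (-1)*4/12)² = (-154 - 1*(-⅓))² = (-154 + ⅓)² = (-461/3)² = 212521/9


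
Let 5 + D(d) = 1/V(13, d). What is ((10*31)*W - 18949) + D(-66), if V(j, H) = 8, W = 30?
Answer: -77231/8 ≈ -9653.9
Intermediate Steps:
D(d) = -39/8 (D(d) = -5 + 1/8 = -5 + ⅛ = -39/8)
((10*31)*W - 18949) + D(-66) = ((10*31)*30 - 18949) - 39/8 = (310*30 - 18949) - 39/8 = (9300 - 18949) - 39/8 = -9649 - 39/8 = -77231/8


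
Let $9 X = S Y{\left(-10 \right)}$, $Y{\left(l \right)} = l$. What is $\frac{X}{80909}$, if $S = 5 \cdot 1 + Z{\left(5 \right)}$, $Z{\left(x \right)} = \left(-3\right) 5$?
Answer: $\frac{100}{728181} \approx 0.00013733$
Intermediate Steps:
$Z{\left(x \right)} = -15$
$S = -10$ ($S = 5 \cdot 1 - 15 = 5 - 15 = -10$)
$X = \frac{100}{9}$ ($X = \frac{\left(-10\right) \left(-10\right)}{9} = \frac{1}{9} \cdot 100 = \frac{100}{9} \approx 11.111$)
$\frac{X}{80909} = \frac{100}{9 \cdot 80909} = \frac{100}{9} \cdot \frac{1}{80909} = \frac{100}{728181}$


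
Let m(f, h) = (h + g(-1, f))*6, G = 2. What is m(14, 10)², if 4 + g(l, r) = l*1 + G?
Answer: 1764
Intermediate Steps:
g(l, r) = -2 + l (g(l, r) = -4 + (l*1 + 2) = -4 + (l + 2) = -4 + (2 + l) = -2 + l)
m(f, h) = -18 + 6*h (m(f, h) = (h + (-2 - 1))*6 = (h - 3)*6 = (-3 + h)*6 = -18 + 6*h)
m(14, 10)² = (-18 + 6*10)² = (-18 + 60)² = 42² = 1764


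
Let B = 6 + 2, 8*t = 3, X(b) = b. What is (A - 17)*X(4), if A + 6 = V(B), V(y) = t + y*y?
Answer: 331/2 ≈ 165.50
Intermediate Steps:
t = 3/8 (t = (⅛)*3 = 3/8 ≈ 0.37500)
B = 8
V(y) = 3/8 + y² (V(y) = 3/8 + y*y = 3/8 + y²)
A = 467/8 (A = -6 + (3/8 + 8²) = -6 + (3/8 + 64) = -6 + 515/8 = 467/8 ≈ 58.375)
(A - 17)*X(4) = (467/8 - 17)*4 = (331/8)*4 = 331/2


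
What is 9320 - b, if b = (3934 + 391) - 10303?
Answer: 15298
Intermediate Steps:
b = -5978 (b = 4325 - 10303 = -5978)
9320 - b = 9320 - 1*(-5978) = 9320 + 5978 = 15298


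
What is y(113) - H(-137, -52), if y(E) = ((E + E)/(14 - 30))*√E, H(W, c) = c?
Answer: 52 - 113*√113/8 ≈ -98.151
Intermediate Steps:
y(E) = -E^(3/2)/8 (y(E) = ((2*E)/(-16))*√E = ((2*E)*(-1/16))*√E = (-E/8)*√E = -E^(3/2)/8)
y(113) - H(-137, -52) = -113*√113/8 - 1*(-52) = -113*√113/8 + 52 = 52 - 113*√113/8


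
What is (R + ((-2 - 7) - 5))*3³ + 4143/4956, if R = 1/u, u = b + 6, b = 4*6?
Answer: -3107941/8260 ≈ -376.26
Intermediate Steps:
b = 24
u = 30 (u = 24 + 6 = 30)
R = 1/30 ≈ 0.033333
(R + ((-2 - 7) - 5))*3³ + 4143/4956 = (1/30 + ((-2 - 7) - 5))*3³ + 4143/4956 = (1/30 + (-9 - 5))*27 + 4143*(1/4956) = (1/30 - 14)*27 + 1381/1652 = -419/30*27 + 1381/1652 = -3771/10 + 1381/1652 = -3107941/8260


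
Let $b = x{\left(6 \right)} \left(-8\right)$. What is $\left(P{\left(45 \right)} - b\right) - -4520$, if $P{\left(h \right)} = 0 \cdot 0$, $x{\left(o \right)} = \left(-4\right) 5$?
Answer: $4360$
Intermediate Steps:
$x{\left(o \right)} = -20$
$P{\left(h \right)} = 0$
$b = 160$ ($b = \left(-20\right) \left(-8\right) = 160$)
$\left(P{\left(45 \right)} - b\right) - -4520 = \left(0 - 160\right) - -4520 = \left(0 - 160\right) + 4520 = -160 + 4520 = 4360$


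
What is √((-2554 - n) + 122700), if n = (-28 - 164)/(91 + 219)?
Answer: √2886522530/155 ≈ 346.62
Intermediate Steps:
n = -96/155 (n = -192/310 = (1/310)*(-192) = -96/155 ≈ -0.61936)
√((-2554 - n) + 122700) = √((-2554 - 1*(-96/155)) + 122700) = √((-2554 + 96/155) + 122700) = √(-395774/155 + 122700) = √(18622726/155) = √2886522530/155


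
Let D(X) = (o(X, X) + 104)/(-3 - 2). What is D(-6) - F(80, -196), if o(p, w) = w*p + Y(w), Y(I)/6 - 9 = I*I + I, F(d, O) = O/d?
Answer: -1447/20 ≈ -72.350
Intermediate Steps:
Y(I) = 54 + 6*I + 6*I² (Y(I) = 54 + 6*(I*I + I) = 54 + 6*(I² + I) = 54 + 6*(I + I²) = 54 + (6*I + 6*I²) = 54 + 6*I + 6*I²)
o(p, w) = 54 + 6*w + 6*w² + p*w (o(p, w) = w*p + (54 + 6*w + 6*w²) = p*w + (54 + 6*w + 6*w²) = 54 + 6*w + 6*w² + p*w)
D(X) = -158/5 - 7*X²/5 - 6*X/5 (D(X) = ((54 + 6*X + 6*X² + X*X) + 104)/(-3 - 2) = ((54 + 6*X + 6*X² + X²) + 104)/(-5) = ((54 + 6*X + 7*X²) + 104)*(-⅕) = (158 + 6*X + 7*X²)*(-⅕) = -158/5 - 7*X²/5 - 6*X/5)
D(-6) - F(80, -196) = (-158/5 - 7/5*(-6)² - 6/5*(-6)) - (-196)/80 = (-158/5 - 7/5*36 + 36/5) - (-196)/80 = (-158/5 - 252/5 + 36/5) - 1*(-49/20) = -374/5 + 49/20 = -1447/20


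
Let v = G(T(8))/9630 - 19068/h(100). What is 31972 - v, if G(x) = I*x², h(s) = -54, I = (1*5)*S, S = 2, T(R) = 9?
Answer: 30448909/963 ≈ 31619.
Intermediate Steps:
I = 10 (I = (1*5)*2 = 5*2 = 10)
G(x) = 10*x²
v = 340127/963 (v = (10*9²)/9630 - 19068/(-54) = (10*81)*(1/9630) - 19068*(-1/54) = 810*(1/9630) + 3178/9 = 9/107 + 3178/9 = 340127/963 ≈ 353.20)
31972 - v = 31972 - 1*340127/963 = 31972 - 340127/963 = 30448909/963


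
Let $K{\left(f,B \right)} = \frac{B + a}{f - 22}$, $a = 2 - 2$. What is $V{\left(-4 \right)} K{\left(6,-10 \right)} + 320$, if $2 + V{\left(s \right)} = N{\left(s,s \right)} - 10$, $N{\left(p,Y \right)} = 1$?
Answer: $\frac{2505}{8} \approx 313.13$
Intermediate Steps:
$a = 0$
$K{\left(f,B \right)} = \frac{B}{-22 + f}$ ($K{\left(f,B \right)} = \frac{B + 0}{f - 22} = \frac{B}{-22 + f}$)
$V{\left(s \right)} = -11$ ($V{\left(s \right)} = -2 + \left(1 - 10\right) = -2 - 9 = -11$)
$V{\left(-4 \right)} K{\left(6,-10 \right)} + 320 = - 11 \left(- \frac{10}{-22 + 6}\right) + 320 = - 11 \left(- \frac{10}{-16}\right) + 320 = - 11 \left(\left(-10\right) \left(- \frac{1}{16}\right)\right) + 320 = \left(-11\right) \frac{5}{8} + 320 = - \frac{55}{8} + 320 = \frac{2505}{8}$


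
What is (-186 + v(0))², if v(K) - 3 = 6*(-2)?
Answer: 38025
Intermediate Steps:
v(K) = -9 (v(K) = 3 + 6*(-2) = 3 - 12 = -9)
(-186 + v(0))² = (-186 - 9)² = (-195)² = 38025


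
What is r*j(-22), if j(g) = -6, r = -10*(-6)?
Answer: -360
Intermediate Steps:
r = 60
r*j(-22) = 60*(-6) = -360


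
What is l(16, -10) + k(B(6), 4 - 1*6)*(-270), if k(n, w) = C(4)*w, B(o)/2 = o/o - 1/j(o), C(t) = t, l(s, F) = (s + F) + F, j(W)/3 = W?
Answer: 2156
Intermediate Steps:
j(W) = 3*W
l(s, F) = s + 2*F (l(s, F) = (F + s) + F = s + 2*F)
B(o) = 2 - 2/(3*o) (B(o) = 2*(o/o - 1/(3*o)) = 2*(1 - 1/(3*o)) = 2 - 2/(3*o))
k(n, w) = 4*w
l(16, -10) + k(B(6), 4 - 1*6)*(-270) = (16 + 2*(-10)) + (4*(4 - 1*6))*(-270) = (16 - 20) + (4*(4 - 6))*(-270) = -4 + (4*(-2))*(-270) = -4 - 8*(-270) = -4 + 2160 = 2156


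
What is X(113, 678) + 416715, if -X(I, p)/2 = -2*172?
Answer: 417403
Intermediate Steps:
X(I, p) = 688 (X(I, p) = -(-4)*172 = -2*(-344) = 688)
X(113, 678) + 416715 = 688 + 416715 = 417403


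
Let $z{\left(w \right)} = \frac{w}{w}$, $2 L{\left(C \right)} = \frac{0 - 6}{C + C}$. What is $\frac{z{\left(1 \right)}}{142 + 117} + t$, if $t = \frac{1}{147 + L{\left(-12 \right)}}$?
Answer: $\frac{3249}{304843} \approx 0.010658$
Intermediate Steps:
$L{\left(C \right)} = - \frac{3}{2 C}$ ($L{\left(C \right)} = \frac{\left(0 - 6\right) \frac{1}{C + C}}{2} = \frac{\left(-6\right) \frac{1}{2 C}}{2} = \frac{\left(-3\right) \frac{1}{C}}{2} = - \frac{3}{2 C}$)
$z{\left(w \right)} = 1$
$t = \frac{8}{1177}$ ($t = \frac{1}{147 - \frac{3}{2 \left(-12\right)}} = \frac{1}{147 - - \frac{1}{8}} = \frac{1}{147 + \frac{1}{8}} = \frac{1}{\frac{1177}{8}} = \frac{8}{1177} \approx 0.0067969$)
$\frac{z{\left(1 \right)}}{142 + 117} + t = \frac{1}{142 + 117} \cdot 1 + \frac{8}{1177} = \frac{1}{259} \cdot 1 + \frac{8}{1177} = \frac{1}{259} + \frac{8}{1177} = \frac{3249}{304843}$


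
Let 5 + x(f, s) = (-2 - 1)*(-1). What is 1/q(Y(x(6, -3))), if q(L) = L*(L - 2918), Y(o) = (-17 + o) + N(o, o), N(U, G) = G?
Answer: 1/61719 ≈ 1.6202e-5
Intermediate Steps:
x(f, s) = -2 (x(f, s) = -5 + (-2 - 1)*(-1) = -5 - 3*(-1) = -5 + 3 = -2)
Y(o) = -17 + 2*o (Y(o) = (-17 + o) + o = -17 + 2*o)
q(L) = L*(-2918 + L)
1/q(Y(x(6, -3))) = 1/((-17 + 2*(-2))*(-2918 + (-17 + 2*(-2)))) = 1/((-17 - 4)*(-2918 + (-17 - 4))) = 1/(-21*(-2918 - 21)) = 1/(-21*(-2939)) = 1/61719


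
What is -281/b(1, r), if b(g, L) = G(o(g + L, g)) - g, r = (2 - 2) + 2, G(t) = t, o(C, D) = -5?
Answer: 281/6 ≈ 46.833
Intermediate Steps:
r = 2 (r = 0 + 2 = 2)
b(g, L) = -5 - g
-281/b(1, r) = -281/(-5 - 1*1) = -281/(-5 - 1) = -281/(-6) = -281*(-⅙) = 281/6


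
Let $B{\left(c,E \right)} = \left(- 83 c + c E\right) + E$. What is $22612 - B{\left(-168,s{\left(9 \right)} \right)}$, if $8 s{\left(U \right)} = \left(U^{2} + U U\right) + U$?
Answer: $\frac{97901}{8} \approx 12238.0$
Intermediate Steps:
$s{\left(U \right)} = \frac{U^{2}}{4} + \frac{U}{8}$ ($s{\left(U \right)} = \frac{\left(U^{2} + U U\right) + U}{8} = \frac{\left(U^{2} + U^{2}\right) + U}{8} = \frac{2 U^{2} + U}{8} = \frac{U + 2 U^{2}}{8} = \frac{U^{2}}{4} + \frac{U}{8}$)
$B{\left(c,E \right)} = E - 83 c + E c$ ($B{\left(c,E \right)} = \left(- 83 c + E c\right) + E = E - 83 c + E c$)
$22612 - B{\left(-168,s{\left(9 \right)} \right)} = 22612 - \left(\frac{1}{8} \cdot 9 \left(1 + 2 \cdot 9\right) - -13944 + \frac{1}{8} \cdot 9 \left(1 + 2 \cdot 9\right) \left(-168\right)\right) = 22612 - \left(\frac{1}{8} \cdot 9 \left(1 + 18\right) + 13944 + \frac{1}{8} \cdot 9 \left(1 + 18\right) \left(-168\right)\right) = 22612 - \left(\frac{1}{8} \cdot 9 \cdot 19 + 13944 + \frac{1}{8} \cdot 9 \cdot 19 \left(-168\right)\right) = 22612 - \left(\frac{171}{8} + 13944 + \frac{171}{8} \left(-168\right)\right) = 22612 - \left(\frac{171}{8} + 13944 - 3591\right) = 22612 - \frac{82995}{8} = \frac{97901}{8}$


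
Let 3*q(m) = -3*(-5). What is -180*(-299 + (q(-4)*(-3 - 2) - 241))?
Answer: 101700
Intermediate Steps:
q(m) = 5 (q(m) = (-3*(-5))/3 = (⅓)*15 = 5)
-180*(-299 + (q(-4)*(-3 - 2) - 241)) = -180*(-299 + (5*(-3 - 2) - 241)) = -180*(-299 + (5*(-5) - 241)) = -180*(-299 + (-25 - 241)) = -180*(-299 - 266) = -180*(-565) = 101700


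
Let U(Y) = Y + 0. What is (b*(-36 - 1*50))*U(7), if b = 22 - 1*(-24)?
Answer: -27692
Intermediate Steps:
U(Y) = Y
b = 46 (b = 22 + 24 = 46)
(b*(-36 - 1*50))*U(7) = (46*(-36 - 1*50))*7 = (46*(-36 - 50))*7 = (46*(-86))*7 = -3956*7 = -27692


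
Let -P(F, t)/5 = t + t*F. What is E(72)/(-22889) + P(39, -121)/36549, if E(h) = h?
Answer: 551282272/836570061 ≈ 0.65898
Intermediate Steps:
P(F, t) = -5*t - 5*F*t (P(F, t) = -5*(t + t*F) = -5*(t + F*t) = -5*t - 5*F*t)
E(72)/(-22889) + P(39, -121)/36549 = 72/(-22889) - 5*(-121)*(1 + 39)/36549 = 72*(-1/22889) - 5*(-121)*40*(1/36549) = -72/22889 + 24200*(1/36549) = -72/22889 + 24200/36549 = 551282272/836570061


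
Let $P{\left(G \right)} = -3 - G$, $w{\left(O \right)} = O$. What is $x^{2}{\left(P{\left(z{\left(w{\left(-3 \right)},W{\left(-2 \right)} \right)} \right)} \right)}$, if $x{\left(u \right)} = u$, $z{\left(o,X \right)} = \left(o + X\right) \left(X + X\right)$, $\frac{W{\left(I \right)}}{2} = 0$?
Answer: $9$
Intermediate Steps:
$W{\left(I \right)} = 0$ ($W{\left(I \right)} = 2 \cdot 0 = 0$)
$z{\left(o,X \right)} = 2 X \left(X + o\right)$ ($z{\left(o,X \right)} = \left(X + o\right) 2 X = 2 X \left(X + o\right)$)
$x^{2}{\left(P{\left(z{\left(w{\left(-3 \right)},W{\left(-2 \right)} \right)} \right)} \right)} = \left(-3 - 2 \cdot 0 \left(0 - 3\right)\right)^{2} = \left(-3 - 2 \cdot 0 \left(-3\right)\right)^{2} = \left(-3 - 0\right)^{2} = \left(-3 + 0\right)^{2} = \left(-3\right)^{2} = 9$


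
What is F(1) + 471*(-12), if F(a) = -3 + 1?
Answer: -5654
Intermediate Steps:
F(a) = -2
F(1) + 471*(-12) = -2 + 471*(-12) = -2 - 5652 = -5654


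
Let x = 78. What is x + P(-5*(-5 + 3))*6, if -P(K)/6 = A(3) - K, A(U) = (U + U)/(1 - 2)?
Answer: 654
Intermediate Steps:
A(U) = -2*U (A(U) = (2*U)/(-1) = (2*U)*(-1) = -2*U)
P(K) = 36 + 6*K (P(K) = -6*(-2*3 - K) = -6*(-6 - K) = 36 + 6*K)
x + P(-5*(-5 + 3))*6 = 78 + (36 + 6*(-5*(-5 + 3)))*6 = 78 + (36 + 6*(-5*(-2)))*6 = 78 + (36 + 6*10)*6 = 78 + (36 + 60)*6 = 78 + 96*6 = 78 + 576 = 654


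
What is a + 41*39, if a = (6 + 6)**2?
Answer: 1743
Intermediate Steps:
a = 144 (a = 12**2 = 144)
a + 41*39 = 144 + 41*39 = 144 + 1599 = 1743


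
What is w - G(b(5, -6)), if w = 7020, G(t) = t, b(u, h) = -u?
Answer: 7025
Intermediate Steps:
w - G(b(5, -6)) = 7020 - (-1)*5 = 7020 - 1*(-5) = 7020 + 5 = 7025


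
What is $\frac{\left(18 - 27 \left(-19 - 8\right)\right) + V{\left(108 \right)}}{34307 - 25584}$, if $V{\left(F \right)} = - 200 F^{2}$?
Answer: $- \frac{2332053}{8723} \approx -267.35$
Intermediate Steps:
$\frac{\left(18 - 27 \left(-19 - 8\right)\right) + V{\left(108 \right)}}{34307 - 25584} = \frac{\left(18 - 27 \left(-19 - 8\right)\right) - 200 \cdot 108^{2}}{34307 - 25584} = \frac{\left(18 - -729\right) - 2332800}{8723} = \left(\left(18 + 729\right) - 2332800\right) \frac{1}{8723} = \left(747 - 2332800\right) \frac{1}{8723} = \left(-2332053\right) \frac{1}{8723} = - \frac{2332053}{8723}$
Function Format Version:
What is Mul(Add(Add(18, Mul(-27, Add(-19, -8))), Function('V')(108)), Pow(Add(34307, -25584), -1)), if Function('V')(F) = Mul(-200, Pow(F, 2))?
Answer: Rational(-2332053, 8723) ≈ -267.35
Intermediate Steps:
Mul(Add(Add(18, Mul(-27, Add(-19, -8))), Function('V')(108)), Pow(Add(34307, -25584), -1)) = Mul(Add(Add(18, Mul(-27, Add(-19, -8))), Mul(-200, Pow(108, 2))), Pow(Add(34307, -25584), -1)) = Mul(Add(Add(18, Mul(-27, -27)), Mul(-200, 11664)), Pow(8723, -1)) = Mul(Add(Add(18, 729), -2332800), Rational(1, 8723)) = Mul(Add(747, -2332800), Rational(1, 8723)) = Mul(-2332053, Rational(1, 8723)) = Rational(-2332053, 8723)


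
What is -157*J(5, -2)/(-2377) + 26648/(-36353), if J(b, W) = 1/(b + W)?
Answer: -184319467/259233243 ≈ -0.71102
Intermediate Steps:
J(b, W) = 1/(W + b)
-157*J(5, -2)/(-2377) + 26648/(-36353) = -157/(-2 + 5)/(-2377) + 26648/(-36353) = -157/3*(-1/2377) + 26648*(-1/36353) = -157*⅓*(-1/2377) - 26648/36353 = -157/3*(-1/2377) - 26648/36353 = 157/7131 - 26648/36353 = -184319467/259233243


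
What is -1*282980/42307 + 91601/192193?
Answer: -50511411633/8131109251 ≈ -6.2121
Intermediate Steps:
-1*282980/42307 + 91601/192193 = -282980*1/42307 + 91601*(1/192193) = -282980/42307 + 91601/192193 = -50511411633/8131109251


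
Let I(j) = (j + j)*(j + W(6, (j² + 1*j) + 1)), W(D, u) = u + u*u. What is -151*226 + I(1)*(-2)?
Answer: -34178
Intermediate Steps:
W(D, u) = u + u²
I(j) = 2*j*(j + (1 + j + j²)*(2 + j + j²)) (I(j) = (j + j)*(j + ((j² + 1*j) + 1)*(1 + ((j² + 1*j) + 1))) = (2*j)*(j + ((j² + j) + 1)*(1 + ((j² + j) + 1))) = (2*j)*(j + ((j + j²) + 1)*(1 + ((j + j²) + 1))) = (2*j)*(j + (1 + j + j²)*(1 + (1 + j + j²))) = (2*j)*(j + (1 + j + j²)*(2 + j + j²)) = 2*j*(j + (1 + j + j²)*(2 + j + j²)))
-151*226 + I(1)*(-2) = -151*226 + (2*1*(1 + (1 + 1 + 1²)*(2 + 1 + 1²)))*(-2) = -34126 + (2*1*(1 + (1 + 1 + 1)*(2 + 1 + 1)))*(-2) = -34126 + (2*1*(1 + 3*4))*(-2) = -34126 + (2*1*(1 + 12))*(-2) = -34126 + (2*1*13)*(-2) = -34126 + 26*(-2) = -34126 - 52 = -34178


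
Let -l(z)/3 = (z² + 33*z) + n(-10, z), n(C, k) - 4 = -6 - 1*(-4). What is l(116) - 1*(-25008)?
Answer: -26850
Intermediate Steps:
n(C, k) = 2 (n(C, k) = 4 + (-6 - 1*(-4)) = 4 + (-6 + 4) = 4 - 2 = 2)
l(z) = -6 - 99*z - 3*z² (l(z) = -3*((z² + 33*z) + 2) = -3*(2 + z² + 33*z) = -6 - 99*z - 3*z²)
l(116) - 1*(-25008) = (-6 - 99*116 - 3*116²) - 1*(-25008) = (-6 - 11484 - 3*13456) + 25008 = (-6 - 11484 - 40368) + 25008 = -51858 + 25008 = -26850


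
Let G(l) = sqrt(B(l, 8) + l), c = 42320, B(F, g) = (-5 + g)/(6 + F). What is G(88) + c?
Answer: 42320 + 5*sqrt(31114)/94 ≈ 42329.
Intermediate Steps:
B(F, g) = (-5 + g)/(6 + F)
G(l) = sqrt(l + 3/(6 + l)) (G(l) = sqrt((-5 + 8)/(6 + l) + l) = sqrt(3/(6 + l) + l) = sqrt(l + 3/(6 + l)))
G(88) + c = sqrt((3 + 88*(6 + 88))/(6 + 88)) + 42320 = sqrt((3 + 88*94)/94) + 42320 = sqrt((3 + 8272)/94) + 42320 = sqrt((1/94)*8275) + 42320 = sqrt(8275/94) + 42320 = 5*sqrt(31114)/94 + 42320 = 42320 + 5*sqrt(31114)/94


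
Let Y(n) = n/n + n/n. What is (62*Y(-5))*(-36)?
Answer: -4464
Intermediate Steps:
Y(n) = 2 (Y(n) = 1 + 1 = 2)
(62*Y(-5))*(-36) = (62*2)*(-36) = 124*(-36) = -4464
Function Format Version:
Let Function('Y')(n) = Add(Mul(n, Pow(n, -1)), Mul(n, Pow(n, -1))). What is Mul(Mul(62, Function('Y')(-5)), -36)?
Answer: -4464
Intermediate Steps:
Function('Y')(n) = 2 (Function('Y')(n) = Add(1, 1) = 2)
Mul(Mul(62, Function('Y')(-5)), -36) = Mul(Mul(62, 2), -36) = Mul(124, -36) = -4464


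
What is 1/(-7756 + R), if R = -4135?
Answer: -1/11891 ≈ -8.4097e-5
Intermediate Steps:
1/(-7756 + R) = 1/(-7756 - 4135) = 1/(-11891) = -1/11891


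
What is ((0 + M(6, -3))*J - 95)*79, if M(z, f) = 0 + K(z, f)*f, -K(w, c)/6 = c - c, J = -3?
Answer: -7505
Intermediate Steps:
K(w, c) = 0 (K(w, c) = -6*(c - c) = -6*0 = 0)
M(z, f) = 0 (M(z, f) = 0 + 0*f = 0 + 0 = 0)
((0 + M(6, -3))*J - 95)*79 = ((0 + 0)*(-3) - 95)*79 = (0*(-3) - 95)*79 = (0 - 95)*79 = -95*79 = -7505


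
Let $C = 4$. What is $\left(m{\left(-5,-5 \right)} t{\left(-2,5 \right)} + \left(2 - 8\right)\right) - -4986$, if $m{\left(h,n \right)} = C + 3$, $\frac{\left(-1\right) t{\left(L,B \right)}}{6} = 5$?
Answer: $4770$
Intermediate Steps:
$t{\left(L,B \right)} = -30$ ($t{\left(L,B \right)} = \left(-6\right) 5 = -30$)
$m{\left(h,n \right)} = 7$ ($m{\left(h,n \right)} = 4 + 3 = 7$)
$\left(m{\left(-5,-5 \right)} t{\left(-2,5 \right)} + \left(2 - 8\right)\right) - -4986 = \left(7 \left(-30\right) + \left(2 - 8\right)\right) - -4986 = \left(-210 + \left(2 - 8\right)\right) + 4986 = \left(-210 - 6\right) + 4986 = -216 + 4986 = 4770$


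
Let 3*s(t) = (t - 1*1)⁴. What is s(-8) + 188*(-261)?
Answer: -46881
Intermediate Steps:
s(t) = (-1 + t)⁴/3 (s(t) = (t - 1*1)⁴/3 = (t - 1)⁴/3 = (-1 + t)⁴/3)
s(-8) + 188*(-261) = (-1 - 8)⁴/3 + 188*(-261) = (⅓)*(-9)⁴ - 49068 = (⅓)*6561 - 49068 = 2187 - 49068 = -46881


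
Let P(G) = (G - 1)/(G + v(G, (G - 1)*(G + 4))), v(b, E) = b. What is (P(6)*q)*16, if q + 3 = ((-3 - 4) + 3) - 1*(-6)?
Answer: -20/3 ≈ -6.6667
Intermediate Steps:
q = -1 (q = -3 + (((-3 - 4) + 3) - 1*(-6)) = -3 + ((-7 + 3) + 6) = -3 + (-4 + 6) = -3 + 2 = -1)
P(G) = (-1 + G)/(2*G) (P(G) = (G - 1)/(G + G) = (-1 + G)/((2*G)) = (-1 + G)*(1/(2*G)) = (-1 + G)/(2*G))
(P(6)*q)*16 = (((½)*(-1 + 6)/6)*(-1))*16 = (((½)*(⅙)*5)*(-1))*16 = ((5/12)*(-1))*16 = -5/12*16 = -20/3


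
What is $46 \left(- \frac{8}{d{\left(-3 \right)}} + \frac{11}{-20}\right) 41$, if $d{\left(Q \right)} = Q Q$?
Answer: $- \frac{244237}{90} \approx -2713.7$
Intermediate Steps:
$d{\left(Q \right)} = Q^{2}$
$46 \left(- \frac{8}{d{\left(-3 \right)}} + \frac{11}{-20}\right) 41 = 46 \left(- \frac{8}{\left(-3\right)^{2}} + \frac{11}{-20}\right) 41 = 46 \left(- \frac{8}{9} + 11 \left(- \frac{1}{20}\right)\right) 41 = 46 \left(\left(-8\right) \frac{1}{9} - \frac{11}{20}\right) 41 = 46 \left(- \frac{8}{9} - \frac{11}{20}\right) 41 = 46 \left(- \frac{259}{180}\right) 41 = \left(- \frac{5957}{90}\right) 41 = - \frac{244237}{90}$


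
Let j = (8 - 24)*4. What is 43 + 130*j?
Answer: -8277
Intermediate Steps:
j = -64 (j = -16*4 = -64)
43 + 130*j = 43 + 130*(-64) = 43 - 8320 = -8277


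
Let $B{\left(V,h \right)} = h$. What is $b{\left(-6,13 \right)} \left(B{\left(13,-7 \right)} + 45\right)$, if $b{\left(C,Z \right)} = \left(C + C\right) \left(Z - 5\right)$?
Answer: $-3648$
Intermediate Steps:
$b{\left(C,Z \right)} = 2 C \left(-5 + Z\right)$
$b{\left(-6,13 \right)} \left(B{\left(13,-7 \right)} + 45\right) = 2 \left(-6\right) \left(-5 + 13\right) \left(-7 + 45\right) = 2 \left(-6\right) 8 \cdot 38 = \left(-96\right) 38 = -3648$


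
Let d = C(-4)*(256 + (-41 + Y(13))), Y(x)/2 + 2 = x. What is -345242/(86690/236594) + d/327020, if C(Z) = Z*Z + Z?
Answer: -133558540683823/141746819 ≈ -9.4223e+5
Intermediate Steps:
C(Z) = Z + Z² (C(Z) = Z² + Z = Z + Z²)
Y(x) = -4 + 2*x
d = 2844 (d = (-4*(1 - 4))*(256 + (-41 + (-4 + 2*13))) = (-4*(-3))*(256 + (-41 + (-4 + 26))) = 12*(256 + (-41 + 22)) = 12*(256 - 19) = 12*237 = 2844)
-345242/(86690/236594) + d/327020 = -345242/(86690/236594) + 2844/327020 = -345242/(86690*(1/236594)) + 2844*(1/327020) = -345242/43345/118297 + 711/81755 = -345242*118297/43345 + 711/81755 = -40841092874/43345 + 711/81755 = -133558540683823/141746819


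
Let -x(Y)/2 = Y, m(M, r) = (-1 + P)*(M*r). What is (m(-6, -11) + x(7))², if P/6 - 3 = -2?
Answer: 99856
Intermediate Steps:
P = 6 (P = 18 + 6*(-2) = 18 - 12 = 6)
m(M, r) = 5*M*r (m(M, r) = (-1 + 6)*(M*r) = 5*(M*r) = 5*M*r)
x(Y) = -2*Y
(m(-6, -11) + x(7))² = (5*(-6)*(-11) - 2*7)² = (330 - 14)² = 316² = 99856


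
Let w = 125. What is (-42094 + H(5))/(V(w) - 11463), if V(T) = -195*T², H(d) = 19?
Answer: 14025/1019446 ≈ 0.013757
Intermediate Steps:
(-42094 + H(5))/(V(w) - 11463) = (-42094 + 19)/(-195*125² - 11463) = -42075/(-195*15625 - 11463) = -42075/(-3046875 - 11463) = -42075/(-3058338) = -42075*(-1/3058338) = 14025/1019446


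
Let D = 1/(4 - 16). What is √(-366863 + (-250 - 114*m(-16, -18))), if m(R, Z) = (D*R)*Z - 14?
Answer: 3*I*√40309 ≈ 602.31*I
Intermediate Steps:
D = -1/12 (D = 1/(-12) = -1/12 ≈ -0.083333)
m(R, Z) = -14 - R*Z/12 (m(R, Z) = (-R/12)*Z - 14 = -R*Z/12 - 14 = -14 - R*Z/12)
√(-366863 + (-250 - 114*m(-16, -18))) = √(-366863 + (-250 - 114*(-14 - 1/12*(-16)*(-18)))) = √(-366863 + (-250 - 114*(-14 - 24))) = √(-366863 + (-250 - 114*(-38))) = √(-366863 + (-250 + 4332)) = √(-366863 + 4082) = √(-362781) = 3*I*√40309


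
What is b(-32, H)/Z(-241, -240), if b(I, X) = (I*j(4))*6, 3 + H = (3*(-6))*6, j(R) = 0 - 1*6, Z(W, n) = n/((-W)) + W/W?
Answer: 277632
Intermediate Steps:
Z(W, n) = 1 - n/W (Z(W, n) = n*(-1/W) + 1 = -n/W + 1 = 1 - n/W)
j(R) = -6 (j(R) = 0 - 6 = -6)
H = -111 (H = -3 + (3*(-6))*6 = -3 - 18*6 = -3 - 108 = -111)
b(I, X) = -36*I (b(I, X) = (I*(-6))*6 = -6*I*6 = -36*I)
b(-32, H)/Z(-241, -240) = (-36*(-32))/(((-241 - 1*(-240))/(-241))) = 1152/((-(-241 + 240)/241)) = 1152/((-1/241*(-1))) = 1152/(1/241) = 1152*241 = 277632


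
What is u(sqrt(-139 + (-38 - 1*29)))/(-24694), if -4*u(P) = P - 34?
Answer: -17/49388 + I*sqrt(206)/98776 ≈ -0.00034421 + 0.00014531*I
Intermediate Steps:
u(P) = 17/2 - P/4 (u(P) = -(P - 34)/4 = -(-34 + P)/4 = 17/2 - P/4)
u(sqrt(-139 + (-38 - 1*29)))/(-24694) = (17/2 - sqrt(-139 + (-38 - 1*29))/4)/(-24694) = (17/2 - sqrt(-139 + (-38 - 29))/4)*(-1/24694) = (17/2 - sqrt(-139 - 67)/4)*(-1/24694) = (17/2 - I*sqrt(206)/4)*(-1/24694) = -17/49388 + I*sqrt(206)/98776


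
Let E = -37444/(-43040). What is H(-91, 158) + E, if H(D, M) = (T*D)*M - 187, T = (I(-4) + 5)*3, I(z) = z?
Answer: -466124599/10760 ≈ -43320.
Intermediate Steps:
E = 9361/10760 (E = -37444*(-1/43040) = 9361/10760 ≈ 0.86998)
T = 3 (T = (-4 + 5)*3 = 1*3 = 3)
H(D, M) = -187 + 3*D*M (H(D, M) = (3*D)*M - 187 = 3*D*M - 187 = -187 + 3*D*M)
H(-91, 158) + E = (-187 + 3*(-91)*158) + 9361/10760 = (-187 - 43134) + 9361/10760 = -43321 + 9361/10760 = -466124599/10760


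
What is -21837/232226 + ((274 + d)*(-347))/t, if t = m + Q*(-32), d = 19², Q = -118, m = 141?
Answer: -51255373499/909629242 ≈ -56.348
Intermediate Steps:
d = 361
t = 3917 (t = 141 - 118*(-32) = 141 + 3776 = 3917)
-21837/232226 + ((274 + d)*(-347))/t = -21837/232226 + ((274 + 361)*(-347))/3917 = -21837*1/232226 + (635*(-347))*(1/3917) = -21837/232226 - 220345*1/3917 = -21837/232226 - 220345/3917 = -51255373499/909629242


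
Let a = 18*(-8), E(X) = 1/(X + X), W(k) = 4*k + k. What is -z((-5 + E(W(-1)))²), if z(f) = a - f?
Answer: 17001/100 ≈ 170.01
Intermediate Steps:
W(k) = 5*k
E(X) = 1/(2*X)
a = -144
z(f) = -144 - f
-z((-5 + E(W(-1)))²) = -(-144 - (-5 + 1/(2*((5*(-1)))))²) = -(-144 - (-5 + (½)/(-5))²) = -(-144 - (-5 + (½)*(-⅕))²) = -(-144 - (-5 - ⅒)²) = -(-144 - (-51/10)²) = -(-144 - 1*2601/100) = -(-144 - 2601/100) = -1*(-17001/100) = 17001/100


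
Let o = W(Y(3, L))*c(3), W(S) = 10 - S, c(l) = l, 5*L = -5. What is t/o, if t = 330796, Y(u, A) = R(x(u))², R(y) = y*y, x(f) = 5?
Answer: -330796/1845 ≈ -179.29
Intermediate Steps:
L = -1 (L = (⅕)*(-5) = -1)
R(y) = y²
Y(u, A) = 625 (Y(u, A) = (5²)² = 25² = 625)
o = -1845 (o = (10 - 1*625)*3 = (10 - 625)*3 = -615*3 = -1845)
t/o = 330796/(-1845) = 330796*(-1/1845) = -330796/1845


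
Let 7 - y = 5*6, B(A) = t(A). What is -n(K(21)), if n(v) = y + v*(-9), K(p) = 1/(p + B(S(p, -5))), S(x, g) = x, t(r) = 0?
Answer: 164/7 ≈ 23.429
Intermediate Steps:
B(A) = 0
y = -23 (y = 7 - 5*6 = 7 - 1*30 = 7 - 30 = -23)
K(p) = 1/p (K(p) = 1/(p + 0) = 1/p)
n(v) = -23 - 9*v (n(v) = -23 + v*(-9) = -23 - 9*v)
-n(K(21)) = -(-23 - 9/21) = -(-23 - 9*1/21) = -(-23 - 3/7) = -1*(-164/7) = 164/7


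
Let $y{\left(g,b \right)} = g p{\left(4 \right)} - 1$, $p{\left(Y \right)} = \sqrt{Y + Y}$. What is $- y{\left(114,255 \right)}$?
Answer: $1 - 228 \sqrt{2} \approx -321.44$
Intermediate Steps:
$p{\left(Y \right)} = \sqrt{2} \sqrt{Y}$ ($p{\left(Y \right)} = \sqrt{2 Y} = \sqrt{2} \sqrt{Y}$)
$y{\left(g,b \right)} = -1 + 2 g \sqrt{2}$ ($y{\left(g,b \right)} = g \sqrt{2} \sqrt{4} - 1 = g \sqrt{2} \cdot 2 - 1 = g 2 \sqrt{2} - 1 = 2 g \sqrt{2} - 1 = -1 + 2 g \sqrt{2}$)
$- y{\left(114,255 \right)} = - (-1 + 2 \cdot 114 \sqrt{2}) = - (-1 + 228 \sqrt{2}) = 1 - 228 \sqrt{2}$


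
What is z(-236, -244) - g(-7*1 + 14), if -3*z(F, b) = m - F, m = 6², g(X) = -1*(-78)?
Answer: -506/3 ≈ -168.67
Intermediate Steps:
g(X) = 78
m = 36
z(F, b) = -12 + F/3 (z(F, b) = -(36 - F)/3 = -12 + F/3)
z(-236, -244) - g(-7*1 + 14) = (-12 + (⅓)*(-236)) - 1*78 = (-12 - 236/3) - 78 = -272/3 - 78 = -506/3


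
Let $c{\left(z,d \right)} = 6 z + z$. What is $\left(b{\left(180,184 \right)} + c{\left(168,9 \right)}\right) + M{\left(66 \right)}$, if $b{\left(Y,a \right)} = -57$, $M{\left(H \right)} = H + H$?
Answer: $1251$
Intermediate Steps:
$c{\left(z,d \right)} = 7 z$
$M{\left(H \right)} = 2 H$
$\left(b{\left(180,184 \right)} + c{\left(168,9 \right)}\right) + M{\left(66 \right)} = \left(-57 + 7 \cdot 168\right) + 2 \cdot 66 = \left(-57 + 1176\right) + 132 = 1119 + 132 = 1251$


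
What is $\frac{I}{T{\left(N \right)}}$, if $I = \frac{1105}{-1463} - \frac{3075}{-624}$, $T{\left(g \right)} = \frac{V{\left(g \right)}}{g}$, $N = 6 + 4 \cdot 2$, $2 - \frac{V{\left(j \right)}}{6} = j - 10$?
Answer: $- \frac{423245}{86944} \approx -4.868$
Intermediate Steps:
$V{\left(j \right)} = 72 - 6 j$ ($V{\left(j \right)} = 12 - 6 \left(j - 10\right) = 12 - 6 \left(-10 + j\right) = 12 - \left(-60 + 6 j\right) = 72 - 6 j$)
$N = 14$ ($N = 6 + 8 = 14$)
$T{\left(g \right)} = \frac{72 - 6 g}{g}$
$I = \frac{1269735}{304304}$ ($I = 1105 \left(- \frac{1}{1463}\right) - - \frac{1025}{208} = - \frac{1105}{1463} + \frac{1025}{208} = \frac{1269735}{304304} \approx 4.1726$)
$\frac{I}{T{\left(N \right)}} = \frac{1269735}{304304 \left(-6 + \frac{72}{14}\right)} = \frac{1269735}{304304 \left(-6 + 72 \cdot \frac{1}{14}\right)} = \frac{1269735}{304304 \left(-6 + \frac{36}{7}\right)} = \frac{1269735}{304304 \left(- \frac{6}{7}\right)} = \frac{1269735}{304304} \left(- \frac{7}{6}\right) = - \frac{423245}{86944}$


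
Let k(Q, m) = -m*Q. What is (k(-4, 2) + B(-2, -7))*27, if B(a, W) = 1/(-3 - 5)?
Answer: 1701/8 ≈ 212.63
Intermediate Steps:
B(a, W) = -1/8 (B(a, W) = 1/(-8) = -1/8)
k(Q, m) = -Q*m
(k(-4, 2) + B(-2, -7))*27 = (-1*(-4)*2 - 1/8)*27 = (8 - 1/8)*27 = (63/8)*27 = 1701/8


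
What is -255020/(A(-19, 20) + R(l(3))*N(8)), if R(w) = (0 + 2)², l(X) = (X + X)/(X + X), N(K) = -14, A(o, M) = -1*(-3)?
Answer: 255020/53 ≈ 4811.7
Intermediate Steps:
A(o, M) = 3
l(X) = 1 (l(X) = (2*X)/((2*X)) = (2*X)*(1/(2*X)) = 1)
R(w) = 4 (R(w) = 2² = 4)
-255020/(A(-19, 20) + R(l(3))*N(8)) = -255020/(3 + 4*(-14)) = -255020/(3 - 56) = -255020/(-53) = -255020*(-1/53) = 255020/53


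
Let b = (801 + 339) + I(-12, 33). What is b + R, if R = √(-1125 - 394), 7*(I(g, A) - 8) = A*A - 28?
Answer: 9097/7 + 7*I*√31 ≈ 1299.6 + 38.974*I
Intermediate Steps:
I(g, A) = 4 + A²/7 (I(g, A) = 8 + (A*A - 28)/7 = 8 + (A² - 28)/7 = 8 + (-28 + A²)/7 = 8 + (-4 + A²/7) = 4 + A²/7)
b = 9097/7 (b = (801 + 339) + (4 + (⅐)*33²) = 1140 + (4 + (⅐)*1089) = 1140 + (4 + 1089/7) = 1140 + 1117/7 = 9097/7 ≈ 1299.6)
R = 7*I*√31 (R = √(-1519) = 7*I*√31 ≈ 38.974*I)
b + R = 9097/7 + 7*I*√31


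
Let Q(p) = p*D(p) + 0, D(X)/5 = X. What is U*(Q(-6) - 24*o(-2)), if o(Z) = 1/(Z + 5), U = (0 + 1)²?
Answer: 172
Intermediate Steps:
D(X) = 5*X
U = 1 (U = 1² = 1)
Q(p) = 5*p² (Q(p) = p*(5*p) + 0 = 5*p² + 0 = 5*p²)
o(Z) = 1/(5 + Z)
U*(Q(-6) - 24*o(-2)) = 1*(5*(-6)² - 24/(5 - 2)) = 1*(5*36 - 24/3) = 1*(180 - 24*⅓) = 1*(180 - 8) = 1*172 = 172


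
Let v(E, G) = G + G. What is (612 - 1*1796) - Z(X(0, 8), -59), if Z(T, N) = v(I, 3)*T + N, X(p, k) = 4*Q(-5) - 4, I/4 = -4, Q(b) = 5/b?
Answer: -1077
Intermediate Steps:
I = -16 (I = 4*(-4) = -16)
v(E, G) = 2*G
X(p, k) = -8 (X(p, k) = 4*(5/(-5)) - 4 = 4*(5*(-⅕)) - 4 = 4*(-1) - 4 = -4 - 4 = -8)
Z(T, N) = N + 6*T (Z(T, N) = (2*3)*T + N = 6*T + N = N + 6*T)
(612 - 1*1796) - Z(X(0, 8), -59) = (612 - 1*1796) - (-59 + 6*(-8)) = (612 - 1796) - (-59 - 48) = -1184 - 1*(-107) = -1184 + 107 = -1077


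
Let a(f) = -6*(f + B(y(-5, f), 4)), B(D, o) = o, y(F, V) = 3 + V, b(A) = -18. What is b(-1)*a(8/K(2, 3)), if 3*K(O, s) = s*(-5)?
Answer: 1296/5 ≈ 259.20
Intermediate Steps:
K(O, s) = -5*s/3 (K(O, s) = (s*(-5))/3 = (-5*s)/3 = -5*s/3)
a(f) = -24 - 6*f (a(f) = -6*(f + 4) = -6*(4 + f) = -24 - 6*f)
b(-1)*a(8/K(2, 3)) = -18*(-24 - 48/((-5/3*3))) = -18*(-24 - 48/(-5)) = -18*(-24 - 48*(-1)/5) = -18*(-24 - 6*(-8/5)) = -18*(-24 + 48/5) = -18*(-72/5) = 1296/5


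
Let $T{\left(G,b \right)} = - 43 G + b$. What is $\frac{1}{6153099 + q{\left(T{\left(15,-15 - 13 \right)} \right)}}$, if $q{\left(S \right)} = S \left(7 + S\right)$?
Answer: $\frac{1}{6601317} \approx 1.5148 \cdot 10^{-7}$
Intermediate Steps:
$T{\left(G,b \right)} = b - 43 G$
$\frac{1}{6153099 + q{\left(T{\left(15,-15 - 13 \right)} \right)}} = \frac{1}{6153099 + \left(\left(-15 - 13\right) - 645\right) \left(7 - 673\right)} = \frac{1}{6153099 + \left(-28 - 645\right) \left(7 - 673\right)} = \frac{1}{6153099 - 673 \left(7 - 673\right)} = \frac{1}{6153099 - -448218} = \frac{1}{6153099 + 448218} = \frac{1}{6601317}$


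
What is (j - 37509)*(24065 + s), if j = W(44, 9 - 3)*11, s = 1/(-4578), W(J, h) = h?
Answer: -196432341527/218 ≈ -9.0107e+8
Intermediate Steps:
s = -1/4578 ≈ -0.00021844
j = 66 (j = (9 - 3)*11 = 6*11 = 66)
(j - 37509)*(24065 + s) = (66 - 37509)*(24065 - 1/4578) = -37443*110169569/4578 = -196432341527/218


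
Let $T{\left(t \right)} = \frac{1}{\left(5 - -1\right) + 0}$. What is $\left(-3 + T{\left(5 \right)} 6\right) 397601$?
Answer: $-795202$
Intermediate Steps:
$T{\left(t \right)} = \frac{1}{6}$ ($T{\left(t \right)} = \frac{1}{\left(5 + 1\right) + 0} = \frac{1}{6 + 0} = \frac{1}{6}$)
$\left(-3 + T{\left(5 \right)} 6\right) 397601 = \left(-3 + \frac{1}{6} \cdot 6\right) 397601 = \left(-3 + 1\right) 397601 = \left(-2\right) 397601 = -795202$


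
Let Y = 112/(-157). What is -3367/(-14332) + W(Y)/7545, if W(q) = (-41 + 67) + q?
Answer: 809065679/3395437116 ≈ 0.23828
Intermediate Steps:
Y = -112/157 (Y = 112*(-1/157) = -112/157 ≈ -0.71338)
W(q) = 26 + q
-3367/(-14332) + W(Y)/7545 = -3367/(-14332) + (26 - 112/157)/7545 = -3367*(-1/14332) + (3970/157)*(1/7545) = 3367/14332 + 794/236913 = 809065679/3395437116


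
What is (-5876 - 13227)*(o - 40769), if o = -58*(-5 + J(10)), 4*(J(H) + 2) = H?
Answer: 773824324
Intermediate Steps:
J(H) = -2 + H/4
o = 261 (o = -58*(-5 + (-2 + (¼)*10)) = -58*(-5 + (-2 + 5/2)) = -58*(-5 + ½) = -58*(-9/2) = 261)
(-5876 - 13227)*(o - 40769) = (-5876 - 13227)*(261 - 40769) = -19103*(-40508) = 773824324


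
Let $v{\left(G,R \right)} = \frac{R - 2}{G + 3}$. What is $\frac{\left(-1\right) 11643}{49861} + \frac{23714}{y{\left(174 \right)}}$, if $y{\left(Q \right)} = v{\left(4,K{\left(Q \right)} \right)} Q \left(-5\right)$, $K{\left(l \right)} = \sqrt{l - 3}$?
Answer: $- \frac{54626539}{21689535} - \frac{497 \sqrt{19}}{145} \approx -17.459$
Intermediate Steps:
$K{\left(l \right)} = \sqrt{-3 + l}$
$v{\left(G,R \right)} = \frac{-2 + R}{3 + G}$
$y{\left(Q \right)} = - 5 Q \left(- \frac{2}{7} + \frac{\sqrt{-3 + Q}}{7}\right)$ ($y{\left(Q \right)} = \frac{-2 + \sqrt{-3 + Q}}{3 + 4} Q \left(-5\right) = \frac{-2 + \sqrt{-3 + Q}}{7} Q \left(-5\right) = \left(- \frac{2}{7} + \frac{\sqrt{-3 + Q}}{7}\right) Q \left(-5\right) = Q \left(- \frac{2}{7} + \frac{\sqrt{-3 + Q}}{7}\right) \left(-5\right) = - 5 Q \left(- \frac{2}{7} + \frac{\sqrt{-3 + Q}}{7}\right)$)
$\frac{\left(-1\right) 11643}{49861} + \frac{23714}{y{\left(174 \right)}} = \frac{\left(-1\right) 11643}{49861} + \frac{23714}{\frac{5}{7} \cdot 174 \left(2 - \sqrt{-3 + 174}\right)} = \left(-11643\right) \frac{1}{49861} + \frac{23714}{\frac{5}{7} \cdot 174 \left(2 - \sqrt{171}\right)} = - \frac{11643}{49861} + \frac{23714}{\frac{5}{7} \cdot 174 \left(2 - 3 \sqrt{19}\right)} = - \frac{11643}{49861} + \frac{23714}{\frac{1740}{7} - \frac{2610 \sqrt{19}}{7}}$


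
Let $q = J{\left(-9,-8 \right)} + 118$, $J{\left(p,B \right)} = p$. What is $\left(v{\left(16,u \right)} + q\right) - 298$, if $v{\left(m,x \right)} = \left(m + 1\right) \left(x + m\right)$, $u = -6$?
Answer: $-19$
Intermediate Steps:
$v{\left(m,x \right)} = \left(1 + m\right) \left(m + x\right)$
$q = 109$ ($q = -9 + 118 = 109$)
$\left(v{\left(16,u \right)} + q\right) - 298 = \left(\left(16 - 6 + 16^{2} + 16 \left(-6\right)\right) + 109\right) - 298 = \left(\left(16 - 6 + 256 - 96\right) + 109\right) - 298 = \left(170 + 109\right) - 298 = 279 - 298 = -19$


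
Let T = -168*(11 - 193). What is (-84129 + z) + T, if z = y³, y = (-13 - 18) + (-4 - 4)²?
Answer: -17616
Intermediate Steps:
y = 33 (y = -31 + (-8)² = -31 + 64 = 33)
T = 30576 (T = -168*(-182) = 30576)
z = 35937 (z = 33³ = 35937)
(-84129 + z) + T = (-84129 + 35937) + 30576 = -48192 + 30576 = -17616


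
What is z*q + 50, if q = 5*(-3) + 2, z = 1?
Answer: 37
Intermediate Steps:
q = -13 (q = -15 + 2 = -13)
z*q + 50 = 1*(-13) + 50 = -13 + 50 = 37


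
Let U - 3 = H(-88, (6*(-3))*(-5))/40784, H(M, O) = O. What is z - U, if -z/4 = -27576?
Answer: 2249257947/20392 ≈ 1.1030e+5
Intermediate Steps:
z = 110304 (z = -4*(-27576) = 110304)
U = 61221/20392 (U = 3 + ((6*(-3))*(-5))/40784 = 3 - 18*(-5)*(1/40784) = 3 + 90*(1/40784) = 3 + 45/20392 = 61221/20392 ≈ 3.0022)
z - U = 110304 - 1*61221/20392 = 110304 - 61221/20392 = 2249257947/20392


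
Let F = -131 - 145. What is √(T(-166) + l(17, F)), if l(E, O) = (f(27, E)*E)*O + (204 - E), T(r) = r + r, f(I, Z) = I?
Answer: I*√126829 ≈ 356.13*I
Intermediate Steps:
T(r) = 2*r
F = -276
l(E, O) = 204 - E + 27*E*O (l(E, O) = (27*E)*O + (204 - E) = 27*E*O + (204 - E) = 204 - E + 27*E*O)
√(T(-166) + l(17, F)) = √(2*(-166) + (204 - 1*17 + 27*17*(-276))) = √(-332 + (204 - 17 - 126684)) = √(-332 - 126497) = √(-126829) = I*√126829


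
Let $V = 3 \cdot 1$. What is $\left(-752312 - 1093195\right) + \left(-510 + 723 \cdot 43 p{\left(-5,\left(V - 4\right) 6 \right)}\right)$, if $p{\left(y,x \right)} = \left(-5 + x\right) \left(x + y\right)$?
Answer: $1915752$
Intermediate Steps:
$V = 3$
$\left(-752312 - 1093195\right) + \left(-510 + 723 \cdot 43 p{\left(-5,\left(V - 4\right) 6 \right)}\right) = \left(-752312 - 1093195\right) - \left(510 - 723 \cdot 43 \left(\left(\left(3 - 4\right) 6\right)^{2} - 5 \left(3 - 4\right) 6 - -25 + \left(3 - 4\right) 6 \left(-5\right)\right)\right) = \left(-752312 - 1093195\right) - \left(510 - 723 \cdot 43 \left(\left(\left(-1\right) 6\right)^{2} - 5 \left(\left(-1\right) 6\right) + 25 + \left(-1\right) 6 \left(-5\right)\right)\right) = -1845507 - \left(510 - 723 \cdot 43 \left(\left(-6\right)^{2} - -30 + 25 - -30\right)\right) = -1845507 - \left(510 - 723 \cdot 43 \left(36 + 30 + 25 + 30\right)\right) = -1845507 - \left(510 - 723 \cdot 43 \cdot 121\right) = -1845507 + \left(-510 + 723 \cdot 5203\right) = -1845507 + \left(-510 + 3761769\right) = -1845507 + 3761259 = 1915752$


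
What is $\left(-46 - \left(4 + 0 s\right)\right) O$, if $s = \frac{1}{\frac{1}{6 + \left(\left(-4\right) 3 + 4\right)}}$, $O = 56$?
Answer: $-2800$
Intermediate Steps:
$s = -2$ ($s = \frac{1}{\frac{1}{6 + \left(-12 + 4\right)}} = \frac{1}{\frac{1}{6 - 8}} = \frac{1}{\frac{1}{-2}} = \frac{1}{- \frac{1}{2}} = -2$)
$\left(-46 - \left(4 + 0 s\right)\right) O = \left(-46 + \left(-4 + 0 \left(-2\right)\right)\right) 56 = \left(-46 + \left(-4 + 0\right)\right) 56 = \left(-46 - 4\right) 56 = \left(-50\right) 56 = -2800$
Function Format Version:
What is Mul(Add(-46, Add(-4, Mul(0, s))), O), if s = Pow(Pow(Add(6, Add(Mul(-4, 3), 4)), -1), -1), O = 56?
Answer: -2800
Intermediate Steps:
s = -2 (s = Pow(Pow(Add(6, Add(-12, 4)), -1), -1) = Pow(Pow(Add(6, -8), -1), -1) = Pow(Pow(-2, -1), -1) = Pow(Rational(-1, 2), -1) = -2)
Mul(Add(-46, Add(-4, Mul(0, s))), O) = Mul(Add(-46, Add(-4, Mul(0, -2))), 56) = Mul(Add(-46, Add(-4, 0)), 56) = Mul(Add(-46, -4), 56) = Mul(-50, 56) = -2800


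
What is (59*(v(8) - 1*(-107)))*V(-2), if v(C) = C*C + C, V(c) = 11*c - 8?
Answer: -316830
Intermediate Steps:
V(c) = -8 + 11*c
v(C) = C + C² (v(C) = C² + C = C + C²)
(59*(v(8) - 1*(-107)))*V(-2) = (59*(8*(1 + 8) - 1*(-107)))*(-8 + 11*(-2)) = (59*(8*9 + 107))*(-8 - 22) = (59*(72 + 107))*(-30) = (59*179)*(-30) = 10561*(-30) = -316830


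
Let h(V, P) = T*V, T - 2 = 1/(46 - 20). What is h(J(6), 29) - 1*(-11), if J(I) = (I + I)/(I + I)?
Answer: 339/26 ≈ 13.038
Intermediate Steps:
T = 53/26 (T = 2 + 1/(46 - 20) = 2 + 1/26 = 53/26 ≈ 2.0385)
J(I) = 1 (J(I) = (2*I)/((2*I)) = (2*I)*(1/(2*I)) = 1)
h(V, P) = 53*V/26
h(J(6), 29) - 1*(-11) = (53/26)*1 - 1*(-11) = 53/26 + 11 = 339/26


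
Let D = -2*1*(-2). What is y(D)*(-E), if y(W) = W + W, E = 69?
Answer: -552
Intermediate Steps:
D = 4 (D = -2*(-2) = 4)
y(W) = 2*W
y(D)*(-E) = (2*4)*(-1*69) = 8*(-69) = -552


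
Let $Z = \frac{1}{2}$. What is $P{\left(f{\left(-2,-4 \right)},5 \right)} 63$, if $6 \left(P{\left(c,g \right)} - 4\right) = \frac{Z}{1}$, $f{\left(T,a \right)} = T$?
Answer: $\frac{1029}{4} \approx 257.25$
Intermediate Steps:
$Z = \frac{1}{2} \approx 0.5$
$P{\left(c,g \right)} = \frac{49}{12}$ ($P{\left(c,g \right)} = 4 + \frac{\frac{1}{2} \cdot 1^{-1}}{6} = 4 + \frac{\frac{1}{2} \cdot 1}{6} = 4 + \frac{1}{6} \cdot \frac{1}{2} = 4 + \frac{1}{12} = \frac{49}{12}$)
$P{\left(f{\left(-2,-4 \right)},5 \right)} 63 = \frac{49}{12} \cdot 63 = \frac{1029}{4}$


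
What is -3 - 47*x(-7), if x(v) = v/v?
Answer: -50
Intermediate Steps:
x(v) = 1
-3 - 47*x(-7) = -3 - 47*1 = -3 - 47 = -50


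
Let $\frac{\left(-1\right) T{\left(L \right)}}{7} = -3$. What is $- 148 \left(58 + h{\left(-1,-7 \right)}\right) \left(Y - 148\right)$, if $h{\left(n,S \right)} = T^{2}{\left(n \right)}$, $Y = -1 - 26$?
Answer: $12924100$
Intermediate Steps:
$T{\left(L \right)} = 21$ ($T{\left(L \right)} = \left(-7\right) \left(-3\right) = 21$)
$Y = -27$ ($Y = -1 - 26 = -27$)
$h{\left(n,S \right)} = 441$ ($h{\left(n,S \right)} = 21^{2} = 441$)
$- 148 \left(58 + h{\left(-1,-7 \right)}\right) \left(Y - 148\right) = - 148 \left(58 + 441\right) \left(-27 - 148\right) = - 148 \cdot 499 \left(-175\right) = \left(-148\right) \left(-87325\right) = 12924100$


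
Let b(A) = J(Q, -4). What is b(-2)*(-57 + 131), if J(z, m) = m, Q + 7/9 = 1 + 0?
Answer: -296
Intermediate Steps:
Q = 2/9 (Q = -7/9 + (1 + 0) = -7/9 + 1 = 2/9 ≈ 0.22222)
b(A) = -4
b(-2)*(-57 + 131) = -4*(-57 + 131) = -4*74 = -296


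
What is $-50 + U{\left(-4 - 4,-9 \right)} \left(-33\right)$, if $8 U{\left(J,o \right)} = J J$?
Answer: $-314$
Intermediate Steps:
$U{\left(J,o \right)} = \frac{J^{2}}{8}$ ($U{\left(J,o \right)} = \frac{J J}{8} = \frac{J^{2}}{8}$)
$-50 + U{\left(-4 - 4,-9 \right)} \left(-33\right) = -50 + \frac{\left(-4 - 4\right)^{2}}{8} \left(-33\right) = -50 + \frac{\left(-8\right)^{2}}{8} \left(-33\right) = -50 + \frac{1}{8} \cdot 64 \left(-33\right) = -50 + 8 \left(-33\right) = -50 - 264 = -314$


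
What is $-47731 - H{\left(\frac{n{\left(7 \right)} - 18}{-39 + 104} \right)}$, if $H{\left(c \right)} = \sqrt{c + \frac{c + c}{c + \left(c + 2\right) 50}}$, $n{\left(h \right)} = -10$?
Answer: $-47731 - \frac{51 i \sqrt{288470}}{41210} \approx -47731.0 - 0.66469 i$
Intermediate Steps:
$H{\left(c \right)} = \sqrt{c + \frac{2 c}{100 + 51 c}}$ ($H{\left(c \right)} = \sqrt{c + \frac{2 c}{c + \left(2 + c\right) 50}} = \sqrt{c + \frac{2 c}{c + \left(100 + 50 c\right)}} = \sqrt{c + \frac{2 c}{100 + 51 c}}$)
$-47731 - H{\left(\frac{n{\left(7 \right)} - 18}{-39 + 104} \right)} = -47731 - \sqrt{51} \sqrt{\frac{\frac{-10 - 18}{-39 + 104} \left(2 + \frac{-10 - 18}{-39 + 104}\right)}{100 + 51 \frac{-10 - 18}{-39 + 104}}} = -47731 - \sqrt{51} \sqrt{\frac{- \frac{28}{65} \left(2 - \frac{28}{65}\right)}{100 + 51 \left(- \frac{28}{65}\right)}} = -47731 - \sqrt{51} \sqrt{\frac{\left(-28\right) \frac{1}{65} \left(2 - \frac{28}{65}\right)}{100 + 51 \left(\left(-28\right) \frac{1}{65}\right)}} = -47731 - \sqrt{51} \sqrt{- \frac{28 \left(2 - \frac{28}{65}\right)}{65 \left(100 + 51 \left(- \frac{28}{65}\right)\right)}} = -47731 - \sqrt{51} \sqrt{\left(- \frac{28}{65}\right) \frac{1}{100 - \frac{1428}{65}} \cdot \frac{102}{65}} = -47731 - \sqrt{51} \sqrt{\left(- \frac{28}{65}\right) \frac{1}{\frac{5072}{65}} \cdot \frac{102}{65}} = -47731 - \sqrt{51} \sqrt{\left(- \frac{28}{65}\right) \frac{65}{5072} \cdot \frac{102}{65}} = -47731 - \sqrt{51} \sqrt{- \frac{357}{41210}} = -47731 - \sqrt{51} \frac{i \sqrt{14711970}}{41210} = -47731 - \frac{51 i \sqrt{288470}}{41210}$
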